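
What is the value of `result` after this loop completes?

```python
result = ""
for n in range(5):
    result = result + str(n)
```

Let's trace through this code step by step.

Initialize: result = ''
Entering loop: for n in range(5):
After iteration 1: n = 0, result = '0'
After iteration 2: n = 1, result = '01'
After iteration 3: n = 2, result = '012'
After iteration 4: n = 3, result = '0123'
After iteration 5: n = 4, result = '01234'
Loop ends.

Final answer: '01234'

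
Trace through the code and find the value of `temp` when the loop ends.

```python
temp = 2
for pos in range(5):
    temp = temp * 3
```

Let's trace through this code step by step.

Initialize: temp = 2
Entering loop: for pos in range(5):
After iteration 1: pos = 0, temp = 6
After iteration 2: pos = 1, temp = 18
After iteration 3: pos = 2, temp = 54
After iteration 4: pos = 3, temp = 162
After iteration 5: pos = 4, temp = 486
Loop ends.

Final answer: 486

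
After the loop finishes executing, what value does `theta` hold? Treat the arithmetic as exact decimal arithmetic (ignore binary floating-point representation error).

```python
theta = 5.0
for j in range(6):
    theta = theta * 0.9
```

Let's trace through this code step by step.

Initialize: theta = 5.0
Entering loop: for j in range(6):
After iteration 1: j = 0, theta = 4.5
After iteration 2: j = 1, theta = 4.05
After iteration 3: j = 2, theta = 3.645
After iteration 4: j = 3, theta = 3.2805
After iteration 5: j = 4, theta = 2.95245
After iteration 6: j = 5, theta = 2.657205
Loop ends.

Final answer: 2.657205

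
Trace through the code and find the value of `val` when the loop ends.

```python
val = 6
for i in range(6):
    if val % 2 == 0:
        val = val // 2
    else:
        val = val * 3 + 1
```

Let's trace through this code step by step.

Initialize: val = 6
Entering loop: for i in range(6):
After iteration 1: i = 0, val = 3
After iteration 2: i = 1, val = 10
After iteration 3: i = 2, val = 5
After iteration 4: i = 3, val = 16
After iteration 5: i = 4, val = 8
After iteration 6: i = 5, val = 4
Loop ends.

Final answer: 4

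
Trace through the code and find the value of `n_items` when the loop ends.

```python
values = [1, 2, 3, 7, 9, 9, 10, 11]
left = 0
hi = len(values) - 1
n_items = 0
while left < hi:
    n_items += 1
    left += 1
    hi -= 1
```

Let's trace through this code step by step.

Initialize: values = [1, 2, 3, 7, 9, 9, 10, 11]
Initialize: left = 0
Initialize: hi = 7
Initialize: n_items = 0
Entering loop: while left < hi:
After iteration 1: left = 1, hi = 6, n_items = 1
After iteration 2: left = 2, hi = 5, n_items = 2
After iteration 3: left = 3, hi = 4, n_items = 3
After iteration 4: left = 4, hi = 3, n_items = 4
Loop ends.

Final answer: 4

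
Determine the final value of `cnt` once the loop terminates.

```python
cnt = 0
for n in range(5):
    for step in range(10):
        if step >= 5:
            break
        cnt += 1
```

Let's trace through this code step by step.

Initialize: cnt = 0
Entering loop: for n in range(5):
After iteration 1: n = 0, cnt = 5
After iteration 2: n = 1, cnt = 10
After iteration 3: n = 2, cnt = 15
After iteration 4: n = 3, cnt = 20
After iteration 5: n = 4, cnt = 25
Loop ends.

Final answer: 25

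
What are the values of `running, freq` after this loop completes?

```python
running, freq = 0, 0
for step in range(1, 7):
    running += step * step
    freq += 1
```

Let's trace through this code step by step.

Initialize: running = 0
Initialize: freq = 0
Entering loop: for step in range(1, 7):
After iteration 1: step = 1, running = 1, freq = 1
After iteration 2: step = 2, running = 5, freq = 2
After iteration 3: step = 3, running = 14, freq = 3
After iteration 4: step = 4, running = 30, freq = 4
After iteration 5: step = 5, running = 55, freq = 5
After iteration 6: step = 6, running = 91, freq = 6
Loop ends.

Final answer: 91, 6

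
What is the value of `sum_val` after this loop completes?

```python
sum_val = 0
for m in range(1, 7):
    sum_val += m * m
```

Let's trace through this code step by step.

Initialize: sum_val = 0
Entering loop: for m in range(1, 7):
After iteration 1: m = 1, sum_val = 1
After iteration 2: m = 2, sum_val = 5
After iteration 3: m = 3, sum_val = 14
After iteration 4: m = 4, sum_val = 30
After iteration 5: m = 5, sum_val = 55
After iteration 6: m = 6, sum_val = 91
Loop ends.

Final answer: 91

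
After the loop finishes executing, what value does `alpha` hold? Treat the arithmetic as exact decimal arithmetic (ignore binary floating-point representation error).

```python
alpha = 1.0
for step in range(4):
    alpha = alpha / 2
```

Let's trace through this code step by step.

Initialize: alpha = 1.0
Entering loop: for step in range(4):
After iteration 1: step = 0, alpha = 0.5
After iteration 2: step = 1, alpha = 0.25
After iteration 3: step = 2, alpha = 0.125
After iteration 4: step = 3, alpha = 0.0625
Loop ends.

Final answer: 0.0625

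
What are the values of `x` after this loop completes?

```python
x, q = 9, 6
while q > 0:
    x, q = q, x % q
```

Let's trace through this code step by step.

Initialize: x = 9
Initialize: q = 6
Entering loop: while q > 0:
After iteration 1: x = 6, q = 3
After iteration 2: x = 3, q = 0
Loop ends.

Final answer: 3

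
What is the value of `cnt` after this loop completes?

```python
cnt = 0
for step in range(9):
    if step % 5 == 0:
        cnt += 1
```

Let's trace through this code step by step.

Initialize: cnt = 0
Entering loop: for step in range(9):
After iteration 1: step = 0, cnt = 1
After iteration 2: step = 1, cnt = 1
After iteration 3: step = 2, cnt = 1
After iteration 4: step = 3, cnt = 1
After iteration 5: step = 4, cnt = 1
After iteration 6: step = 5, cnt = 2
After iteration 7: step = 6, cnt = 2
After iteration 8: step = 7, cnt = 2
After iteration 9: step = 8, cnt = 2
Loop ends.

Final answer: 2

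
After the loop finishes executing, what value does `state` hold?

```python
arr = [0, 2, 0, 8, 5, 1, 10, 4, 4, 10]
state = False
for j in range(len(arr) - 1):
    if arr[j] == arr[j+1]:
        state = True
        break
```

Let's trace through this code step by step.

Initialize: arr = [0, 2, 0, 8, 5, 1, 10, 4, 4, 10]
Initialize: state = False
Entering loop: for j in range(len(arr) - 1):
After iteration 1: j = 0, state = False
After iteration 2: j = 1, state = False
After iteration 3: j = 2, state = False
After iteration 4: j = 3, state = False
After iteration 5: j = 4, state = False
After iteration 6: j = 5, state = False
After iteration 7: j = 6, state = False
After iteration 8: j = 7, state = True
Loop ends.

Final answer: True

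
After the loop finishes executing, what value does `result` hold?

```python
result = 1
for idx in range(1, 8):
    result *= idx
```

Let's trace through this code step by step.

Initialize: result = 1
Entering loop: for idx in range(1, 8):
After iteration 1: idx = 1, result = 1
After iteration 2: idx = 2, result = 2
After iteration 3: idx = 3, result = 6
After iteration 4: idx = 4, result = 24
After iteration 5: idx = 5, result = 120
After iteration 6: idx = 6, result = 720
After iteration 7: idx = 7, result = 5040
Loop ends.

Final answer: 5040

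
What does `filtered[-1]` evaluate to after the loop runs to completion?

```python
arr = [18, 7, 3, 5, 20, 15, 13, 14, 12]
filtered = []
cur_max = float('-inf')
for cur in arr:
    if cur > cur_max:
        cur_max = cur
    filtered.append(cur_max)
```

Let's trace through this code step by step.

Initialize: arr = [18, 7, 3, 5, 20, 15, 13, 14, 12]
Initialize: filtered = []
Initialize: cur_max = -inf
Entering loop: for cur in arr:
After iteration 1: cur = 18, filtered = [18], cur_max = 18
After iteration 2: cur = 7, filtered = [18, 18], cur_max = 18
After iteration 3: cur = 3, filtered = [18, 18, 18], cur_max = 18
After iteration 4: cur = 5, filtered = [18, 18, 18, 18], cur_max = 18
After iteration 5: cur = 20, filtered = [18, 18, 18, 18, 20], cur_max = 20
After iteration 6: cur = 15, filtered = [18, 18, 18, 18, 20, 20], cur_max = 20
After iteration 7: cur = 13, filtered = [18, 18, 18, 18, 20, 20, 20], cur_max = 20
After iteration 8: cur = 14, filtered = [18, 18, 18, 18, 20, 20, 20, 20], cur_max = 20
After iteration 9: cur = 12, filtered = [18, 18, 18, 18, 20, 20, 20, 20, 20], cur_max = 20
Loop ends.
filtered[-1] = 20

Final answer: 20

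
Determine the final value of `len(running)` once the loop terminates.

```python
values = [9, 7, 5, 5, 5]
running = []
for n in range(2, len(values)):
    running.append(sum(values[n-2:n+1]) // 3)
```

Let's trace through this code step by step.

Initialize: values = [9, 7, 5, 5, 5]
Initialize: running = []
Entering loop: for n in range(2, len(values)):
After iteration 1: n = 2, running = [7]
After iteration 2: n = 3, running = [7, 5]
After iteration 3: n = 4, running = [7, 5, 5]
Loop ends.
len(running) = 3

Final answer: 3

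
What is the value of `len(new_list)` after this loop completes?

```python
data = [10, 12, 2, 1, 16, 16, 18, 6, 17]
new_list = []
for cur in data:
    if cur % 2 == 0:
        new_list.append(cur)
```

Let's trace through this code step by step.

Initialize: data = [10, 12, 2, 1, 16, 16, 18, 6, 17]
Initialize: new_list = []
Entering loop: for cur in data:
After iteration 1: cur = 10, new_list = [10]
After iteration 2: cur = 12, new_list = [10, 12]
After iteration 3: cur = 2, new_list = [10, 12, 2]
After iteration 4: cur = 1, new_list = [10, 12, 2]
After iteration 5: cur = 16, new_list = [10, 12, 2, 16]
After iteration 6: cur = 16, new_list = [10, 12, 2, 16, 16]
After iteration 7: cur = 18, new_list = [10, 12, 2, 16, 16, 18]
After iteration 8: cur = 6, new_list = [10, 12, 2, 16, 16, 18, 6]
After iteration 9: cur = 17, new_list = [10, 12, 2, 16, 16, 18, 6]
Loop ends.
len(new_list) = 7

Final answer: 7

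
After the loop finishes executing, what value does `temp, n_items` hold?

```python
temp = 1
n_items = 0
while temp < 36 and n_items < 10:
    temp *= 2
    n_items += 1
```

Let's trace through this code step by step.

Initialize: temp = 1
Initialize: n_items = 0
Entering loop: while temp < 36 and n_items < 10:
After iteration 1: temp = 2, n_items = 1
After iteration 2: temp = 4, n_items = 2
After iteration 3: temp = 8, n_items = 3
After iteration 4: temp = 16, n_items = 4
After iteration 5: temp = 32, n_items = 5
After iteration 6: temp = 64, n_items = 6
Loop ends.

Final answer: 64, 6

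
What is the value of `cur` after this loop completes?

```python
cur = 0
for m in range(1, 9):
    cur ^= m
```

Let's trace through this code step by step.

Initialize: cur = 0
Entering loop: for m in range(1, 9):
After iteration 1: m = 1, cur = 1
After iteration 2: m = 2, cur = 3
After iteration 3: m = 3, cur = 0
After iteration 4: m = 4, cur = 4
After iteration 5: m = 5, cur = 1
After iteration 6: m = 6, cur = 7
After iteration 7: m = 7, cur = 0
After iteration 8: m = 8, cur = 8
Loop ends.

Final answer: 8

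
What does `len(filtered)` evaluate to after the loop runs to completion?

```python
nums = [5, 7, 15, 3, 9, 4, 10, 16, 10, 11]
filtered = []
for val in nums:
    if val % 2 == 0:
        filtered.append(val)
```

Let's trace through this code step by step.

Initialize: nums = [5, 7, 15, 3, 9, 4, 10, 16, 10, 11]
Initialize: filtered = []
Entering loop: for val in nums:
After iteration 1: val = 5, filtered = []
After iteration 2: val = 7, filtered = []
After iteration 3: val = 15, filtered = []
After iteration 4: val = 3, filtered = []
After iteration 5: val = 9, filtered = []
After iteration 6: val = 4, filtered = [4]
After iteration 7: val = 10, filtered = [4, 10]
After iteration 8: val = 16, filtered = [4, 10, 16]
After iteration 9: val = 10, filtered = [4, 10, 16, 10]
After iteration 10: val = 11, filtered = [4, 10, 16, 10]
Loop ends.
len(filtered) = 4

Final answer: 4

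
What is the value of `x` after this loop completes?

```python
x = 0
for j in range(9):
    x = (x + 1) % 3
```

Let's trace through this code step by step.

Initialize: x = 0
Entering loop: for j in range(9):
After iteration 1: j = 0, x = 1
After iteration 2: j = 1, x = 2
After iteration 3: j = 2, x = 0
After iteration 4: j = 3, x = 1
After iteration 5: j = 4, x = 2
After iteration 6: j = 5, x = 0
After iteration 7: j = 6, x = 1
After iteration 8: j = 7, x = 2
After iteration 9: j = 8, x = 0
Loop ends.

Final answer: 0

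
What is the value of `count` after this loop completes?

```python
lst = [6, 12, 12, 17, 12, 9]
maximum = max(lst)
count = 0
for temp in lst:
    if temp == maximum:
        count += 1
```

Let's trace through this code step by step.

Initialize: lst = [6, 12, 12, 17, 12, 9]
Initialize: maximum = 17
Initialize: count = 0
Entering loop: for temp in lst:
After iteration 1: temp = 6, count = 0
After iteration 2: temp = 12, count = 0
After iteration 3: temp = 12, count = 0
After iteration 4: temp = 17, count = 1
After iteration 5: temp = 12, count = 1
After iteration 6: temp = 9, count = 1
Loop ends.

Final answer: 1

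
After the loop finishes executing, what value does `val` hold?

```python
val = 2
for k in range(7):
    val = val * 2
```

Let's trace through this code step by step.

Initialize: val = 2
Entering loop: for k in range(7):
After iteration 1: k = 0, val = 4
After iteration 2: k = 1, val = 8
After iteration 3: k = 2, val = 16
After iteration 4: k = 3, val = 32
After iteration 5: k = 4, val = 64
After iteration 6: k = 5, val = 128
After iteration 7: k = 6, val = 256
Loop ends.

Final answer: 256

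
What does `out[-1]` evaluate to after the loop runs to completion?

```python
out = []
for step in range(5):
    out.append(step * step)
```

Let's trace through this code step by step.

Initialize: out = []
Entering loop: for step in range(5):
After iteration 1: step = 0, out = [0]
After iteration 2: step = 1, out = [0, 1]
After iteration 3: step = 2, out = [0, 1, 4]
After iteration 4: step = 3, out = [0, 1, 4, 9]
After iteration 5: step = 4, out = [0, 1, 4, 9, 16]
Loop ends.
out[-1] = 16

Final answer: 16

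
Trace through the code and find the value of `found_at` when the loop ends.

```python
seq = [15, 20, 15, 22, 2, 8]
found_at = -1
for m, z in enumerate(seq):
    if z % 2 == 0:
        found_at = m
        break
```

Let's trace through this code step by step.

Initialize: seq = [15, 20, 15, 22, 2, 8]
Initialize: found_at = -1
Entering loop: for m, z in enumerate(seq):
After iteration 1: m = 0, z = 15, found_at = -1
After iteration 2: m = 1, z = 20, found_at = 1
Loop ends.

Final answer: 1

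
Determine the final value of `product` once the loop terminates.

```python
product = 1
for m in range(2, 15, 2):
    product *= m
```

Let's trace through this code step by step.

Initialize: product = 1
Entering loop: for m in range(2, 15, 2):
After iteration 1: m = 2, product = 2
After iteration 2: m = 4, product = 8
After iteration 3: m = 6, product = 48
After iteration 4: m = 8, product = 384
After iteration 5: m = 10, product = 3840
After iteration 6: m = 12, product = 46080
After iteration 7: m = 14, product = 645120
Loop ends.

Final answer: 645120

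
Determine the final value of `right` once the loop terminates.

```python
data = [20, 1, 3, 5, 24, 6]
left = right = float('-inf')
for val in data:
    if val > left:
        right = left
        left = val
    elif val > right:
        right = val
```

Let's trace through this code step by step.

Initialize: data = [20, 1, 3, 5, 24, 6]
Initialize: left = -inf
Initialize: right = -inf
Entering loop: for val in data:
After iteration 1: val = 20, left = 20, right = -inf
After iteration 2: val = 1, left = 20, right = 1
After iteration 3: val = 3, left = 20, right = 3
After iteration 4: val = 5, left = 20, right = 5
After iteration 5: val = 24, left = 24, right = 20
After iteration 6: val = 6, left = 24, right = 20
Loop ends.

Final answer: 20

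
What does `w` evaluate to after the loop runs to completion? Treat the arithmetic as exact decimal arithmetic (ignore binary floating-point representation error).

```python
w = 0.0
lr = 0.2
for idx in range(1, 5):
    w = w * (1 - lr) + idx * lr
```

Let's trace through this code step by step.

Initialize: w = 0.0
Initialize: lr = 0.2
Entering loop: for idx in range(1, 5):
After iteration 1: idx = 1, w = 0.2
After iteration 2: idx = 2, w = 0.56
After iteration 3: idx = 3, w = 1.048
After iteration 4: idx = 4, w = 1.6384
Loop ends.

Final answer: 1.6384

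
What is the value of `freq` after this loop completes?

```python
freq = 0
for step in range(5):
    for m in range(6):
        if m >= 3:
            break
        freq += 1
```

Let's trace through this code step by step.

Initialize: freq = 0
Entering loop: for step in range(5):
After iteration 1: step = 0, freq = 3
After iteration 2: step = 1, freq = 6
After iteration 3: step = 2, freq = 9
After iteration 4: step = 3, freq = 12
After iteration 5: step = 4, freq = 15
Loop ends.

Final answer: 15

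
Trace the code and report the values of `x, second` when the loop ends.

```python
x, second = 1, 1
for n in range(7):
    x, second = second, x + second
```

Let's trace through this code step by step.

Initialize: x = 1
Initialize: second = 1
Entering loop: for n in range(7):
After iteration 1: n = 0, x = 1, second = 2
After iteration 2: n = 1, x = 2, second = 3
After iteration 3: n = 2, x = 3, second = 5
After iteration 4: n = 3, x = 5, second = 8
After iteration 5: n = 4, x = 8, second = 13
After iteration 6: n = 5, x = 13, second = 21
After iteration 7: n = 6, x = 21, second = 34
Loop ends.

Final answer: 21, 34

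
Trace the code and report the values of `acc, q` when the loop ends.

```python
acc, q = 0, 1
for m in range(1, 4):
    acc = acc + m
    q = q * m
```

Let's trace through this code step by step.

Initialize: acc = 0
Initialize: q = 1
Entering loop: for m in range(1, 4):
After iteration 1: m = 1, acc = 1, q = 1
After iteration 2: m = 2, acc = 3, q = 2
After iteration 3: m = 3, acc = 6, q = 6
Loop ends.

Final answer: 6, 6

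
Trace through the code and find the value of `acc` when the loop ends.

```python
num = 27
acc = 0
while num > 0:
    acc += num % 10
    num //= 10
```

Let's trace through this code step by step.

Initialize: num = 27
Initialize: acc = 0
Entering loop: while num > 0:
After iteration 1: num = 2, acc = 7
After iteration 2: num = 0, acc = 9
Loop ends.

Final answer: 9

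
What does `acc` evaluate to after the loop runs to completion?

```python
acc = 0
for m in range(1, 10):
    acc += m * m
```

Let's trace through this code step by step.

Initialize: acc = 0
Entering loop: for m in range(1, 10):
After iteration 1: m = 1, acc = 1
After iteration 2: m = 2, acc = 5
After iteration 3: m = 3, acc = 14
After iteration 4: m = 4, acc = 30
After iteration 5: m = 5, acc = 55
After iteration 6: m = 6, acc = 91
After iteration 7: m = 7, acc = 140
After iteration 8: m = 8, acc = 204
After iteration 9: m = 9, acc = 285
Loop ends.

Final answer: 285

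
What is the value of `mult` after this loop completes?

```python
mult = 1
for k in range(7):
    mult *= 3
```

Let's trace through this code step by step.

Initialize: mult = 1
Entering loop: for k in range(7):
After iteration 1: k = 0, mult = 3
After iteration 2: k = 1, mult = 9
After iteration 3: k = 2, mult = 27
After iteration 4: k = 3, mult = 81
After iteration 5: k = 4, mult = 243
After iteration 6: k = 5, mult = 729
After iteration 7: k = 6, mult = 2187
Loop ends.

Final answer: 2187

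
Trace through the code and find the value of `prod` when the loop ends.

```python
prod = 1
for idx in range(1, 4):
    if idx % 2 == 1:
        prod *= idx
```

Let's trace through this code step by step.

Initialize: prod = 1
Entering loop: for idx in range(1, 4):
After iteration 1: idx = 1, prod = 1
After iteration 2: idx = 2, prod = 1
After iteration 3: idx = 3, prod = 3
Loop ends.

Final answer: 3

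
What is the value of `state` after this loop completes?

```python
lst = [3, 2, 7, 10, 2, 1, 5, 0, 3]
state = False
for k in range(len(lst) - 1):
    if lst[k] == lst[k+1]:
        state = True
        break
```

Let's trace through this code step by step.

Initialize: lst = [3, 2, 7, 10, 2, 1, 5, 0, 3]
Initialize: state = False
Entering loop: for k in range(len(lst) - 1):
After iteration 1: k = 0, state = False
After iteration 2: k = 1, state = False
After iteration 3: k = 2, state = False
After iteration 4: k = 3, state = False
After iteration 5: k = 4, state = False
After iteration 6: k = 5, state = False
After iteration 7: k = 6, state = False
After iteration 8: k = 7, state = False
Loop ends.

Final answer: False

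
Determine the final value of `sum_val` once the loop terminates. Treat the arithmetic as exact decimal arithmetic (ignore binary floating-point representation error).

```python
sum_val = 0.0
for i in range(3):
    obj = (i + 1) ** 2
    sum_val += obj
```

Let's trace through this code step by step.

Initialize: sum_val = 0.0
Entering loop: for i in range(3):
After iteration 1: i = 0, sum_val = 1.0, obj = 1
After iteration 2: i = 1, sum_val = 5.0, obj = 4
After iteration 3: i = 2, sum_val = 14.0, obj = 9
Loop ends.

Final answer: 14.0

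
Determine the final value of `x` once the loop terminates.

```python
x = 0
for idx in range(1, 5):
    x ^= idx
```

Let's trace through this code step by step.

Initialize: x = 0
Entering loop: for idx in range(1, 5):
After iteration 1: idx = 1, x = 1
After iteration 2: idx = 2, x = 3
After iteration 3: idx = 3, x = 0
After iteration 4: idx = 4, x = 4
Loop ends.

Final answer: 4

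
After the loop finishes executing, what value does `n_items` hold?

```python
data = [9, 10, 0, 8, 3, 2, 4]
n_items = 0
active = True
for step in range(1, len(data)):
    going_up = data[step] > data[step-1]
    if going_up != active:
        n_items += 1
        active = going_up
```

Let's trace through this code step by step.

Initialize: data = [9, 10, 0, 8, 3, 2, 4]
Initialize: n_items = 0
Initialize: active = True
Entering loop: for step in range(1, len(data)):
After iteration 1: step = 1, n_items = 0, active = True, going_up = True
After iteration 2: step = 2, n_items = 1, active = False, going_up = False
After iteration 3: step = 3, n_items = 2, active = True, going_up = True
After iteration 4: step = 4, n_items = 3, active = False, going_up = False
After iteration 5: step = 5, n_items = 3, active = False, going_up = False
After iteration 6: step = 6, n_items = 4, active = True, going_up = True
Loop ends.

Final answer: 4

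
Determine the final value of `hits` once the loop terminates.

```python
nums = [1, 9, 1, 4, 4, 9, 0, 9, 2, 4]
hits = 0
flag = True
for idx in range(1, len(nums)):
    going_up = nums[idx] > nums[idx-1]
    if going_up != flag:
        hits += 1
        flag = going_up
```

Let's trace through this code step by step.

Initialize: nums = [1, 9, 1, 4, 4, 9, 0, 9, 2, 4]
Initialize: hits = 0
Initialize: flag = True
Entering loop: for idx in range(1, len(nums)):
After iteration 1: idx = 1, hits = 0, flag = True, going_up = True
After iteration 2: idx = 2, hits = 1, flag = False, going_up = False
After iteration 3: idx = 3, hits = 2, flag = True, going_up = True
After iteration 4: idx = 4, hits = 3, flag = False, going_up = False
After iteration 5: idx = 5, hits = 4, flag = True, going_up = True
After iteration 6: idx = 6, hits = 5, flag = False, going_up = False
After iteration 7: idx = 7, hits = 6, flag = True, going_up = True
After iteration 8: idx = 8, hits = 7, flag = False, going_up = False
After iteration 9: idx = 9, hits = 8, flag = True, going_up = True
Loop ends.

Final answer: 8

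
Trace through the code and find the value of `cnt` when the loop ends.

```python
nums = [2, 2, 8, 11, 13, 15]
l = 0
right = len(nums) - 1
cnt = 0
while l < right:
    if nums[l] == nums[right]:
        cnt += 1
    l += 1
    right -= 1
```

Let's trace through this code step by step.

Initialize: nums = [2, 2, 8, 11, 13, 15]
Initialize: l = 0
Initialize: right = 5
Initialize: cnt = 0
Entering loop: while l < right:
After iteration 1: l = 1, right = 4, cnt = 0
After iteration 2: l = 2, right = 3, cnt = 0
After iteration 3: l = 3, right = 2, cnt = 0
Loop ends.

Final answer: 0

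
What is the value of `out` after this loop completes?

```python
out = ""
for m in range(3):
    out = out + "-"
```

Let's trace through this code step by step.

Initialize: out = ''
Entering loop: for m in range(3):
After iteration 1: m = 0, out = '-'
After iteration 2: m = 1, out = '--'
After iteration 3: m = 2, out = '---'
Loop ends.

Final answer: '---'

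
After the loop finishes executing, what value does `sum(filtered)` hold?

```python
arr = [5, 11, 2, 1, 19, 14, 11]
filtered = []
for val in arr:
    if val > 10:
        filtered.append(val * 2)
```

Let's trace through this code step by step.

Initialize: arr = [5, 11, 2, 1, 19, 14, 11]
Initialize: filtered = []
Entering loop: for val in arr:
After iteration 1: val = 5, filtered = []
After iteration 2: val = 11, filtered = [22]
After iteration 3: val = 2, filtered = [22]
After iteration 4: val = 1, filtered = [22]
After iteration 5: val = 19, filtered = [22, 38]
After iteration 6: val = 14, filtered = [22, 38, 28]
After iteration 7: val = 11, filtered = [22, 38, 28, 22]
Loop ends.
sum(filtered) = 110

Final answer: 110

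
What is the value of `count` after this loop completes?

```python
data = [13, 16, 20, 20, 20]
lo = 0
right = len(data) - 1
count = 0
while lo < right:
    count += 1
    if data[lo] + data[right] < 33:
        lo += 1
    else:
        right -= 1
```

Let's trace through this code step by step.

Initialize: data = [13, 16, 20, 20, 20]
Initialize: lo = 0
Initialize: right = 4
Initialize: count = 0
Entering loop: while lo < right:
After iteration 1: lo = 0, right = 3, count = 1
After iteration 2: lo = 0, right = 2, count = 2
After iteration 3: lo = 0, right = 1, count = 3
After iteration 4: lo = 1, right = 1, count = 4
Loop ends.

Final answer: 4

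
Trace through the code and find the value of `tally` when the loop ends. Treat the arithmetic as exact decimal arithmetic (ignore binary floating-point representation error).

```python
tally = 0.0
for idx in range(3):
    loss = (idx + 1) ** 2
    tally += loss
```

Let's trace through this code step by step.

Initialize: tally = 0.0
Entering loop: for idx in range(3):
After iteration 1: idx = 0, tally = 1.0, loss = 1
After iteration 2: idx = 1, tally = 5.0, loss = 4
After iteration 3: idx = 2, tally = 14.0, loss = 9
Loop ends.

Final answer: 14.0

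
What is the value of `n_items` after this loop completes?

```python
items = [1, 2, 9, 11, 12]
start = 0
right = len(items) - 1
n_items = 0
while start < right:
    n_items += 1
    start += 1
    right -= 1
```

Let's trace through this code step by step.

Initialize: items = [1, 2, 9, 11, 12]
Initialize: start = 0
Initialize: right = 4
Initialize: n_items = 0
Entering loop: while start < right:
After iteration 1: start = 1, right = 3, n_items = 1
After iteration 2: start = 2, right = 2, n_items = 2
Loop ends.

Final answer: 2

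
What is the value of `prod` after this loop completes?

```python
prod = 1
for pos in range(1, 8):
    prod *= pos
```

Let's trace through this code step by step.

Initialize: prod = 1
Entering loop: for pos in range(1, 8):
After iteration 1: pos = 1, prod = 1
After iteration 2: pos = 2, prod = 2
After iteration 3: pos = 3, prod = 6
After iteration 4: pos = 4, prod = 24
After iteration 5: pos = 5, prod = 120
After iteration 6: pos = 6, prod = 720
After iteration 7: pos = 7, prod = 5040
Loop ends.

Final answer: 5040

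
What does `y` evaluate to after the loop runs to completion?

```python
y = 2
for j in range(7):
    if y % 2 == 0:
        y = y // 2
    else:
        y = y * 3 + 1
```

Let's trace through this code step by step.

Initialize: y = 2
Entering loop: for j in range(7):
After iteration 1: j = 0, y = 1
After iteration 2: j = 1, y = 4
After iteration 3: j = 2, y = 2
After iteration 4: j = 3, y = 1
After iteration 5: j = 4, y = 4
After iteration 6: j = 5, y = 2
After iteration 7: j = 6, y = 1
Loop ends.

Final answer: 1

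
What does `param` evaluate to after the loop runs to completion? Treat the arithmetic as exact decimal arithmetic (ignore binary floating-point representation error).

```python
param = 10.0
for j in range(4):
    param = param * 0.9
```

Let's trace through this code step by step.

Initialize: param = 10.0
Entering loop: for j in range(4):
After iteration 1: j = 0, param = 9.0
After iteration 2: j = 1, param = 8.1
After iteration 3: j = 2, param = 7.29
After iteration 4: j = 3, param = 6.561
Loop ends.

Final answer: 6.561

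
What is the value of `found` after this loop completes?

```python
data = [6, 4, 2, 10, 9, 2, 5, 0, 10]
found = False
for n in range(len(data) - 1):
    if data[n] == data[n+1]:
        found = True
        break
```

Let's trace through this code step by step.

Initialize: data = [6, 4, 2, 10, 9, 2, 5, 0, 10]
Initialize: found = False
Entering loop: for n in range(len(data) - 1):
After iteration 1: n = 0, found = False
After iteration 2: n = 1, found = False
After iteration 3: n = 2, found = False
After iteration 4: n = 3, found = False
After iteration 5: n = 4, found = False
After iteration 6: n = 5, found = False
After iteration 7: n = 6, found = False
After iteration 8: n = 7, found = False
Loop ends.

Final answer: False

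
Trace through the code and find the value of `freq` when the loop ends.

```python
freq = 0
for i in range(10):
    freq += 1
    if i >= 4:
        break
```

Let's trace through this code step by step.

Initialize: freq = 0
Entering loop: for i in range(10):
After iteration 1: i = 0, freq = 1
After iteration 2: i = 1, freq = 2
After iteration 3: i = 2, freq = 3
After iteration 4: i = 3, freq = 4
After iteration 5: i = 4, freq = 5
Loop ends.

Final answer: 5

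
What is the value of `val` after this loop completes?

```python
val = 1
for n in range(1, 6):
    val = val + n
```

Let's trace through this code step by step.

Initialize: val = 1
Entering loop: for n in range(1, 6):
After iteration 1: n = 1, val = 2
After iteration 2: n = 2, val = 4
After iteration 3: n = 3, val = 7
After iteration 4: n = 4, val = 11
After iteration 5: n = 5, val = 16
Loop ends.

Final answer: 16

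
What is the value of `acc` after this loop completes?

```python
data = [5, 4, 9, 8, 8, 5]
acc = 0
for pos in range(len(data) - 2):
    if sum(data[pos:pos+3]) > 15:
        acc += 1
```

Let's trace through this code step by step.

Initialize: data = [5, 4, 9, 8, 8, 5]
Initialize: acc = 0
Entering loop: for pos in range(len(data) - 2):
After iteration 1: pos = 0, acc = 1
After iteration 2: pos = 1, acc = 2
After iteration 3: pos = 2, acc = 3
After iteration 4: pos = 3, acc = 4
Loop ends.

Final answer: 4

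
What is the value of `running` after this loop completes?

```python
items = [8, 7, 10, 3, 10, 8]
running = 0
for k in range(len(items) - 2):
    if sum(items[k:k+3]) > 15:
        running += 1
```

Let's trace through this code step by step.

Initialize: items = [8, 7, 10, 3, 10, 8]
Initialize: running = 0
Entering loop: for k in range(len(items) - 2):
After iteration 1: k = 0, running = 1
After iteration 2: k = 1, running = 2
After iteration 3: k = 2, running = 3
After iteration 4: k = 3, running = 4
Loop ends.

Final answer: 4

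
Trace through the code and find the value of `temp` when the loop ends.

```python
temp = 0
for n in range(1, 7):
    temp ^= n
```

Let's trace through this code step by step.

Initialize: temp = 0
Entering loop: for n in range(1, 7):
After iteration 1: n = 1, temp = 1
After iteration 2: n = 2, temp = 3
After iteration 3: n = 3, temp = 0
After iteration 4: n = 4, temp = 4
After iteration 5: n = 5, temp = 1
After iteration 6: n = 6, temp = 7
Loop ends.

Final answer: 7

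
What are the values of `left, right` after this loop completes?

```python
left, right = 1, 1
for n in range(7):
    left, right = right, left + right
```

Let's trace through this code step by step.

Initialize: left = 1
Initialize: right = 1
Entering loop: for n in range(7):
After iteration 1: n = 0, left = 1, right = 2
After iteration 2: n = 1, left = 2, right = 3
After iteration 3: n = 2, left = 3, right = 5
After iteration 4: n = 3, left = 5, right = 8
After iteration 5: n = 4, left = 8, right = 13
After iteration 6: n = 5, left = 13, right = 21
After iteration 7: n = 6, left = 21, right = 34
Loop ends.

Final answer: 21, 34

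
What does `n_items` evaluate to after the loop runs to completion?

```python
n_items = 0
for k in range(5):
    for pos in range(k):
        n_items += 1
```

Let's trace through this code step by step.

Initialize: n_items = 0
Entering loop: for k in range(5):
After iteration 1: k = 0, n_items = 0
After iteration 2: k = 1, n_items = 1, pos = 0
After iteration 3: k = 2, n_items = 3, pos = 1
After iteration 4: k = 3, n_items = 6, pos = 2
After iteration 5: k = 4, n_items = 10, pos = 3
Loop ends.

Final answer: 10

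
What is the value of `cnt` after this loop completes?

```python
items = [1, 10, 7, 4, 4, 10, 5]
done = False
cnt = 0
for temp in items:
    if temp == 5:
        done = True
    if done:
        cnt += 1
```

Let's trace through this code step by step.

Initialize: items = [1, 10, 7, 4, 4, 10, 5]
Initialize: done = False
Initialize: cnt = 0
Entering loop: for temp in items:
After iteration 1: temp = 1, done = False, cnt = 0
After iteration 2: temp = 10, done = False, cnt = 0
After iteration 3: temp = 7, done = False, cnt = 0
After iteration 4: temp = 4, done = False, cnt = 0
After iteration 5: temp = 4, done = False, cnt = 0
After iteration 6: temp = 10, done = False, cnt = 0
After iteration 7: temp = 5, done = True, cnt = 1
Loop ends.

Final answer: 1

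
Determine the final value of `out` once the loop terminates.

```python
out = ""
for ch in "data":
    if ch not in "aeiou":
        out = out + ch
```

Let's trace through this code step by step.

Initialize: out = ''
Entering loop: for ch in "data":
After iteration 1: ch = 'd', out = 'd'
After iteration 2: ch = 'a', out = 'd'
After iteration 3: ch = 't', out = 'dt'
After iteration 4: ch = 'a', out = 'dt'
Loop ends.

Final answer: 'dt'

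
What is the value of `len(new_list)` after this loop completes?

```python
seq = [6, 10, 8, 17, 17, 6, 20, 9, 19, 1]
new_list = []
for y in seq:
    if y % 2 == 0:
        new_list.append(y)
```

Let's trace through this code step by step.

Initialize: seq = [6, 10, 8, 17, 17, 6, 20, 9, 19, 1]
Initialize: new_list = []
Entering loop: for y in seq:
After iteration 1: y = 6, new_list = [6]
After iteration 2: y = 10, new_list = [6, 10]
After iteration 3: y = 8, new_list = [6, 10, 8]
After iteration 4: y = 17, new_list = [6, 10, 8]
After iteration 5: y = 17, new_list = [6, 10, 8]
After iteration 6: y = 6, new_list = [6, 10, 8, 6]
After iteration 7: y = 20, new_list = [6, 10, 8, 6, 20]
After iteration 8: y = 9, new_list = [6, 10, 8, 6, 20]
After iteration 9: y = 19, new_list = [6, 10, 8, 6, 20]
After iteration 10: y = 1, new_list = [6, 10, 8, 6, 20]
Loop ends.
len(new_list) = 5

Final answer: 5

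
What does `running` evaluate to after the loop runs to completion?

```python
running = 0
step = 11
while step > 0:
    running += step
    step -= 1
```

Let's trace through this code step by step.

Initialize: running = 0
Initialize: step = 11
Entering loop: while step > 0:
After iteration 1: running = 11, step = 10
After iteration 2: running = 21, step = 9
After iteration 3: running = 30, step = 8
After iteration 4: running = 38, step = 7
After iteration 5: running = 45, step = 6
After iteration 6: running = 51, step = 5
After iteration 7: running = 56, step = 4
After iteration 8: running = 60, step = 3
After iteration 9: running = 63, step = 2
After iteration 10: running = 65, step = 1
After iteration 11: running = 66, step = 0
Loop ends.

Final answer: 66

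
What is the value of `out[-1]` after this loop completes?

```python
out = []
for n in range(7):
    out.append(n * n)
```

Let's trace through this code step by step.

Initialize: out = []
Entering loop: for n in range(7):
After iteration 1: n = 0, out = [0]
After iteration 2: n = 1, out = [0, 1]
After iteration 3: n = 2, out = [0, 1, 4]
After iteration 4: n = 3, out = [0, 1, 4, 9]
After iteration 5: n = 4, out = [0, 1, 4, 9, 16]
After iteration 6: n = 5, out = [0, 1, 4, 9, 16, 25]
After iteration 7: n = 6, out = [0, 1, 4, 9, 16, 25, 36]
Loop ends.
out[-1] = 36

Final answer: 36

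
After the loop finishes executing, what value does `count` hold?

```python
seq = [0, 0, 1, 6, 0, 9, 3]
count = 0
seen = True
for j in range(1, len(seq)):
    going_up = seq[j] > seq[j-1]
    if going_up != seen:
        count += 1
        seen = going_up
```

Let's trace through this code step by step.

Initialize: seq = [0, 0, 1, 6, 0, 9, 3]
Initialize: count = 0
Initialize: seen = True
Entering loop: for j in range(1, len(seq)):
After iteration 1: j = 1, count = 1, seen = False, going_up = False
After iteration 2: j = 2, count = 2, seen = True, going_up = True
After iteration 3: j = 3, count = 2, seen = True, going_up = True
After iteration 4: j = 4, count = 3, seen = False, going_up = False
After iteration 5: j = 5, count = 4, seen = True, going_up = True
After iteration 6: j = 6, count = 5, seen = False, going_up = False
Loop ends.

Final answer: 5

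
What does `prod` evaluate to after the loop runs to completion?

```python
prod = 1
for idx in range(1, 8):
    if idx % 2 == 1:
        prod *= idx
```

Let's trace through this code step by step.

Initialize: prod = 1
Entering loop: for idx in range(1, 8):
After iteration 1: idx = 1, prod = 1
After iteration 2: idx = 2, prod = 1
After iteration 3: idx = 3, prod = 3
After iteration 4: idx = 4, prod = 3
After iteration 5: idx = 5, prod = 15
After iteration 6: idx = 6, prod = 15
After iteration 7: idx = 7, prod = 105
Loop ends.

Final answer: 105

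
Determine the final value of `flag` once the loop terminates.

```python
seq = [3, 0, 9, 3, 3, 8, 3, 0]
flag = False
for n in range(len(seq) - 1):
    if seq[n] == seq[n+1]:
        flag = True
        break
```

Let's trace through this code step by step.

Initialize: seq = [3, 0, 9, 3, 3, 8, 3, 0]
Initialize: flag = False
Entering loop: for n in range(len(seq) - 1):
After iteration 1: n = 0, flag = False
After iteration 2: n = 1, flag = False
After iteration 3: n = 2, flag = False
After iteration 4: n = 3, flag = True
Loop ends.

Final answer: True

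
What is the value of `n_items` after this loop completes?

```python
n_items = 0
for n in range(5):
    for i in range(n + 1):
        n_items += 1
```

Let's trace through this code step by step.

Initialize: n_items = 0
Entering loop: for n in range(5):
After iteration 1: n = 0, n_items = 1, i = 0
After iteration 2: n = 1, n_items = 3, i = 1
After iteration 3: n = 2, n_items = 6, i = 2
After iteration 4: n = 3, n_items = 10, i = 3
After iteration 5: n = 4, n_items = 15, i = 4
Loop ends.

Final answer: 15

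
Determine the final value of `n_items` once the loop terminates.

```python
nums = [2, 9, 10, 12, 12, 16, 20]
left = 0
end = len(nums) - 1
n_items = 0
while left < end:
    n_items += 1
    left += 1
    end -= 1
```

Let's trace through this code step by step.

Initialize: nums = [2, 9, 10, 12, 12, 16, 20]
Initialize: left = 0
Initialize: end = 6
Initialize: n_items = 0
Entering loop: while left < end:
After iteration 1: left = 1, end = 5, n_items = 1
After iteration 2: left = 2, end = 4, n_items = 2
After iteration 3: left = 3, end = 3, n_items = 3
Loop ends.

Final answer: 3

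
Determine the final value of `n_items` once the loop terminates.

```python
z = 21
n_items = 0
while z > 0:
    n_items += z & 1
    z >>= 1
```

Let's trace through this code step by step.

Initialize: z = 21
Initialize: n_items = 0
Entering loop: while z > 0:
After iteration 1: z = 10, n_items = 1
After iteration 2: z = 5, n_items = 1
After iteration 3: z = 2, n_items = 2
After iteration 4: z = 1, n_items = 2
After iteration 5: z = 0, n_items = 3
Loop ends.

Final answer: 3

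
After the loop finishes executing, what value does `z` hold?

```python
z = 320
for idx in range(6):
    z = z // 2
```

Let's trace through this code step by step.

Initialize: z = 320
Entering loop: for idx in range(6):
After iteration 1: idx = 0, z = 160
After iteration 2: idx = 1, z = 80
After iteration 3: idx = 2, z = 40
After iteration 4: idx = 3, z = 20
After iteration 5: idx = 4, z = 10
After iteration 6: idx = 5, z = 5
Loop ends.

Final answer: 5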